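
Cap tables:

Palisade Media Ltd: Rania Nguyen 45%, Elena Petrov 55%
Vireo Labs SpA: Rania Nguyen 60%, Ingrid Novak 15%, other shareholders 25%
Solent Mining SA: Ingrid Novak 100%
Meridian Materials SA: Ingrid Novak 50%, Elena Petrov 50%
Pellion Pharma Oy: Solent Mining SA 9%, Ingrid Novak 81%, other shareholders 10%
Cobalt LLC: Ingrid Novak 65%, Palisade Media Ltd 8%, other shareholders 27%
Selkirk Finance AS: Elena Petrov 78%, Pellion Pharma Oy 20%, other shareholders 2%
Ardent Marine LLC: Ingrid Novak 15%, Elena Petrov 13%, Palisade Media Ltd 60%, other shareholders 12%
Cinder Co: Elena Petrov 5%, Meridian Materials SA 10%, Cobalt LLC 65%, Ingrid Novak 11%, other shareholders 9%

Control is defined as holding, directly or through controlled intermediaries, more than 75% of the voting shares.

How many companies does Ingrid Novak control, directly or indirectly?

Ingrid holds 100% of Solent, so Ingrid controls Solent.
Solent and Ingrid together hold 9% + 81% = 90% of Pellion, so Ingrid controls Pellion.
No other company's threshold is met.
Ingrid controls 2 companies.

2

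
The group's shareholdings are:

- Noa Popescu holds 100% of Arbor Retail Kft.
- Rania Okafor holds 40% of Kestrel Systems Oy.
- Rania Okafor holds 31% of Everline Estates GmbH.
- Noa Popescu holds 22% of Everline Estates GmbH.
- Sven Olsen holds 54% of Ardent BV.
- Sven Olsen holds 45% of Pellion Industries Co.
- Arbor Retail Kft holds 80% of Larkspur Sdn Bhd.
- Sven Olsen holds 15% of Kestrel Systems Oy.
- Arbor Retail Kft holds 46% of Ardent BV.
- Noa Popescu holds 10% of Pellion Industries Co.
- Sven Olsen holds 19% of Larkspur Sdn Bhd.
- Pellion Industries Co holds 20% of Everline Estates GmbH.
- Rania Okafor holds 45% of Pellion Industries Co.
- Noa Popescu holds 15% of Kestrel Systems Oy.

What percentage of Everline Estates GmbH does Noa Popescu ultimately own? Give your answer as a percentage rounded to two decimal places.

Noa reaches Everline along 2 paths.
Direct stake: 22% = 22%.
Via Pellion: 10% × 20% = 2%.
Total: 22% + 2% = 24%.
Rounded: 24.00%.

24.00%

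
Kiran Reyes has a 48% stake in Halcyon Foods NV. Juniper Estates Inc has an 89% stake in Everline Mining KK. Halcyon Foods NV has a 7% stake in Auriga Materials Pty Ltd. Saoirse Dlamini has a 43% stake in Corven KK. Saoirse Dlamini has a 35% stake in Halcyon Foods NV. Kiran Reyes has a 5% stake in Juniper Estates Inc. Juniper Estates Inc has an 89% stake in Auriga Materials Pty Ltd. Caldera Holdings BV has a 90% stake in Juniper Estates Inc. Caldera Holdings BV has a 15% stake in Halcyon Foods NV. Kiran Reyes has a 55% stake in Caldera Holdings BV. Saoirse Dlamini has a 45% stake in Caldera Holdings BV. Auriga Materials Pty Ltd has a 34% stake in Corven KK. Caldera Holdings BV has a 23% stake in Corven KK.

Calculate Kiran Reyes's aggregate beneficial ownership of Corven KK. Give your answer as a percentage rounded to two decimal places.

30.48%

Kiran reaches Corven along 5 paths.
Via Caldera → Juniper → Auriga: 55% × 90% × 89% × 34% = 14.9787%.
Via Juniper → Auriga: 5% × 89% × 34% = 1.513%.
Via Caldera → Halcyon → Auriga: 55% × 15% × 7% × 34% = 0.19635%.
Via Halcyon → Auriga: 48% × 7% × 34% = 1.1424%.
Via Caldera: 55% × 23% = 12.65%.
Total: 14.9787% + 1.513% + 0.19635% + 1.1424% + 12.65% = 30.48045%.
Rounded: 30.48%.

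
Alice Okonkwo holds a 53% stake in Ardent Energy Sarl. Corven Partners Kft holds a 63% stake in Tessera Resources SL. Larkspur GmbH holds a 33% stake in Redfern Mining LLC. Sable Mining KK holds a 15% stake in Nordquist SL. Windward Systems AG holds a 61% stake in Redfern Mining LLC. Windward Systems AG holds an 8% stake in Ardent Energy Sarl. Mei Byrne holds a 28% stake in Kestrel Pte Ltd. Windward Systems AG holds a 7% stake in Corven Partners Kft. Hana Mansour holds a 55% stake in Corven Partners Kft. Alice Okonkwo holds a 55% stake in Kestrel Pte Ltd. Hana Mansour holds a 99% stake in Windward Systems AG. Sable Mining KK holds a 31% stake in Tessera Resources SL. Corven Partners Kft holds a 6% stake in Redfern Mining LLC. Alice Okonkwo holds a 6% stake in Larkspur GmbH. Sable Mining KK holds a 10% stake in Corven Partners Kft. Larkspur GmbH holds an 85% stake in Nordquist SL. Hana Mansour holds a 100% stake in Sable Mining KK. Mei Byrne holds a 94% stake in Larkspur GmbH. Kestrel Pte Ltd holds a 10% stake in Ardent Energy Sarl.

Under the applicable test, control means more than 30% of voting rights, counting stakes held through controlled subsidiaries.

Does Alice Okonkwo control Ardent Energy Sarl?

Yes

Alice holds 55% of Kestrel, so Alice controls Kestrel.
Kestrel and Alice together hold 10% + 53% = 63% of Ardent, so Alice controls Ardent.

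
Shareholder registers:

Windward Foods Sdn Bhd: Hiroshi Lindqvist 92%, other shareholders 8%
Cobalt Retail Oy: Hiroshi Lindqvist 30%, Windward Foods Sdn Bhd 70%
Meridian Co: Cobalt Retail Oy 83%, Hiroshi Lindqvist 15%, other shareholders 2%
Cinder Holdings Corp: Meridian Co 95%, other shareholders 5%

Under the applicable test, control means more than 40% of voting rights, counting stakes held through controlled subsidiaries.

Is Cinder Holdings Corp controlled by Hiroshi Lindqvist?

Hiroshi holds 92% of Windward, so Hiroshi controls Windward.
Hiroshi and Windward together hold 30% + 70% = 100% of Cobalt, so Hiroshi controls Cobalt.
Cobalt and Hiroshi together hold 83% + 15% = 98% of Meridian, so Hiroshi controls Meridian.
Meridian holds 95% of Cinder, so Hiroshi controls Cinder.

Yes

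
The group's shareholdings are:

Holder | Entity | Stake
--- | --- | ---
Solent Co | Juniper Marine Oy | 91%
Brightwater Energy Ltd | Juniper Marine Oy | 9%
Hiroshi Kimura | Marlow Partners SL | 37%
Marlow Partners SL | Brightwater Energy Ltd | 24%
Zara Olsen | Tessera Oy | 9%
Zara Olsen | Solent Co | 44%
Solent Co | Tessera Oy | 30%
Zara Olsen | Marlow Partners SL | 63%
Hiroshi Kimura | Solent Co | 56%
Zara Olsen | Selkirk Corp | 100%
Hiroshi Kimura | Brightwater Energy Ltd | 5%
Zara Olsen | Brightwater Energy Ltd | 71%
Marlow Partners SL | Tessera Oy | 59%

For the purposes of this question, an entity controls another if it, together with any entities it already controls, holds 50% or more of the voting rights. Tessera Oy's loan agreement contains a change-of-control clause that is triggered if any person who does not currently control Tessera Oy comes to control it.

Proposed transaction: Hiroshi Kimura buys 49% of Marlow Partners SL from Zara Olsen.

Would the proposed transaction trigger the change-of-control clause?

Yes

The purchase adds only to Hiroshi's holdings (Zara's stake shrinks), so Hiroshi is the only person who could newly come to control Tessera.
Hiroshi holds 56% of Solent, so Hiroshi controls Solent.
Solent holds 91% of Juniper, so Hiroshi controls Juniper.
In Tessera, Hiroshi's side holds only 30%, not ≥ 50%.
So before the transaction, Hiroshi does not control Tessera.
After the purchase, Hiroshi's direct stake in Marlow rises to 37% + 49% = 86%, and Zara's stake falls to 14%.
Hiroshi holds 86% of Marlow, so Hiroshi controls Marlow.
Marlow and Solent together hold 59% + 30% = 89% of Tessera, so Hiroshi controls Tessera.
Hiroshi did not control Tessera before and does after, so the clause is triggered.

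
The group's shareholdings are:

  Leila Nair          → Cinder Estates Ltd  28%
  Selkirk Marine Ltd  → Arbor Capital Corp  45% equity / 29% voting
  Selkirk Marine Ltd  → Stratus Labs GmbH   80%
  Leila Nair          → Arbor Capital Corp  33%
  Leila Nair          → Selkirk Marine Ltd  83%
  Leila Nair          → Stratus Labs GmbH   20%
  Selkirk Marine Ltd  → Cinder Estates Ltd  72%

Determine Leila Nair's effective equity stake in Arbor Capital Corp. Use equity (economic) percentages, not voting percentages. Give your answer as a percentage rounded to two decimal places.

Leila reaches Arbor along 2 paths.
Direct stake: 33% = 33%.
Via Selkirk: 83% × 45% = 37.35%.
Total: 33% + 37.35% = 70.35%.

70.35%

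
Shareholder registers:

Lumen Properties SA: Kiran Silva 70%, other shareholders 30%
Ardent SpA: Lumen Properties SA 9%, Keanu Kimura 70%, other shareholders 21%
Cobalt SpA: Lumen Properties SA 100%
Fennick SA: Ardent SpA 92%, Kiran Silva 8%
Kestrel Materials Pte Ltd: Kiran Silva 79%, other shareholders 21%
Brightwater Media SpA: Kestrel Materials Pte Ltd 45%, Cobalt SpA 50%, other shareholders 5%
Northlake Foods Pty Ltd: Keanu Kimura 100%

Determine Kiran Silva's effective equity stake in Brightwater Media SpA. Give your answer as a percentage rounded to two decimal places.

70.55%

Kiran reaches Brightwater along 2 paths.
Via Kestrel: 79% × 45% = 35.55%.
Via Lumen → Cobalt: 70% × 100% × 50% = 35%.
Total: 35.55% + 35% = 70.55%.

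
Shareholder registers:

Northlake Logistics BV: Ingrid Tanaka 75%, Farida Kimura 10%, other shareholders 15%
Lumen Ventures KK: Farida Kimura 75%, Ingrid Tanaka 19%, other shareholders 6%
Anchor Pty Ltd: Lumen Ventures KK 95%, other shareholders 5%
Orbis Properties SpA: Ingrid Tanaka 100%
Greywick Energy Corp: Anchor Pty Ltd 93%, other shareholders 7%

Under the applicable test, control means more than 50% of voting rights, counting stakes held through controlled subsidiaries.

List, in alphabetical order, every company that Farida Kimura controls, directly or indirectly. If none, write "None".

Anchor Pty Ltd, Greywick Energy Corp, Lumen Ventures KK

Farida holds 75% of Lumen, so Farida controls Lumen.
Lumen holds 95% of Anchor, so Farida controls Anchor.
Anchor holds 93% of Greywick, so Farida controls Greywick.
No other company's threshold is met.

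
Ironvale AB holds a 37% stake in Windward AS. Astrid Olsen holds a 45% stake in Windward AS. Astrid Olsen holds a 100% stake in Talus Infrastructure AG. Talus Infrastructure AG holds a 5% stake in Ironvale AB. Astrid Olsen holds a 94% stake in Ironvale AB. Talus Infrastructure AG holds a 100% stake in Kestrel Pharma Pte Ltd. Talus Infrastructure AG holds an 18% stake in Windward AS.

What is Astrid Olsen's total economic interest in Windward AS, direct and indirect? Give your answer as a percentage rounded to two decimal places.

99.63%

Astrid reaches Windward along 4 paths.
Via Talus → Ironvale: 100% × 5% × 37% = 1.85%.
Via Ironvale: 94% × 37% = 34.78%.
Via Talus: 100% × 18% = 18%.
Direct stake: 45% = 45%.
Total: 1.85% + 34.78% + 18% + 45% = 99.63%.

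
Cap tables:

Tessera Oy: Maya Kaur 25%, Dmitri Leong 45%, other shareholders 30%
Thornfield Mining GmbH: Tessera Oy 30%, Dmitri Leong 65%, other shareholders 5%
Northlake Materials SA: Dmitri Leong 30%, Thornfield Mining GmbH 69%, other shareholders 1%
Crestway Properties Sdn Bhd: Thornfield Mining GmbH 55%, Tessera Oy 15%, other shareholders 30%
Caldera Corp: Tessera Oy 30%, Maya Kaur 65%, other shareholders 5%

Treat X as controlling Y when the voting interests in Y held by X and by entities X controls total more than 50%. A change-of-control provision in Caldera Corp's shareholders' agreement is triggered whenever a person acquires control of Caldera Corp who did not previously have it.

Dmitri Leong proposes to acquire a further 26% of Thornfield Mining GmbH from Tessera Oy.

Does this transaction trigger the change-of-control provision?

No

The purchase adds only to Dmitri's holdings (Tessera's stake shrinks), so Dmitri is the only person who could newly come to control Caldera.
Dmitri holds 65% of Thornfield, so Dmitri controls Thornfield.
Dmitri and Thornfield together hold 30% + 69% = 99% of Northlake, so Dmitri controls Northlake.
Thornfield holds 55% of Crestway, so Dmitri controls Crestway.
Neither Dmitri nor any entity Dmitri controls holds any voting interest in Caldera.
So before the transaction, Dmitri does not control Caldera.
After the purchase, Dmitri's direct stake in Thornfield rises to 65% + 26% = 91%, and Tessera's stake falls to 4%.
Dmitri holds 91% of Thornfield, so Dmitri controls Thornfield.
After the transaction, neither Dmitri nor any entity Dmitri controls holds a voting interest in Caldera, so Dmitri still does not control it.
No new person acquires control, so the clause is not triggered.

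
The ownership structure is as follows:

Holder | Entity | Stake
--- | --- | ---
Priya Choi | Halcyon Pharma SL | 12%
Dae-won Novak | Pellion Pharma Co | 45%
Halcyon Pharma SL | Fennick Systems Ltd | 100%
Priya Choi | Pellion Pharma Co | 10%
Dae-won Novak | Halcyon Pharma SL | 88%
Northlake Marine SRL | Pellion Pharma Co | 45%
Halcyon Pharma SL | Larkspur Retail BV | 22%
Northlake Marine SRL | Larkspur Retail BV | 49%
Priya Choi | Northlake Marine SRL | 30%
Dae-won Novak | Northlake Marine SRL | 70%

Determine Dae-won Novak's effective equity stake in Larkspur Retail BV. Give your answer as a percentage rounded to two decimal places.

Dae-won reaches Larkspur along 2 paths.
Via Northlake: 70% × 49% = 34.3%.
Via Halcyon: 88% × 22% = 19.36%.
Total: 34.3% + 19.36% = 53.66%.

53.66%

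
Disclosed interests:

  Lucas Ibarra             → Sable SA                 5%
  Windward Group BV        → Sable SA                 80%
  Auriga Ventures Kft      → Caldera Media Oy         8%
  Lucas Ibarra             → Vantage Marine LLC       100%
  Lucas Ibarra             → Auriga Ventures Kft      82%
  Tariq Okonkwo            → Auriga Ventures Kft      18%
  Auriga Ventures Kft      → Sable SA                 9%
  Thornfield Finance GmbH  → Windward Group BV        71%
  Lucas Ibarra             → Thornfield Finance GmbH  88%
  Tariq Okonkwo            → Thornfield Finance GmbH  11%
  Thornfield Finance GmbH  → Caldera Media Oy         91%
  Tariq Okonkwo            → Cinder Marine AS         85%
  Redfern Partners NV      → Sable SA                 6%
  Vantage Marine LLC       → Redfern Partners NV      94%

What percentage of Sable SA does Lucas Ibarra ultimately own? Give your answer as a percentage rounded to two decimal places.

Lucas reaches Sable along 4 paths.
Direct stake: 5% = 5%.
Via Thornfield → Windward: 88% × 71% × 80% = 49.984%.
Via Vantage → Redfern: 100% × 94% × 6% = 5.64%.
Via Auriga: 82% × 9% = 7.38%.
Total: 5% + 49.984% + 5.64% + 7.38% = 68.004%.
Rounded: 68.00%.

68.00%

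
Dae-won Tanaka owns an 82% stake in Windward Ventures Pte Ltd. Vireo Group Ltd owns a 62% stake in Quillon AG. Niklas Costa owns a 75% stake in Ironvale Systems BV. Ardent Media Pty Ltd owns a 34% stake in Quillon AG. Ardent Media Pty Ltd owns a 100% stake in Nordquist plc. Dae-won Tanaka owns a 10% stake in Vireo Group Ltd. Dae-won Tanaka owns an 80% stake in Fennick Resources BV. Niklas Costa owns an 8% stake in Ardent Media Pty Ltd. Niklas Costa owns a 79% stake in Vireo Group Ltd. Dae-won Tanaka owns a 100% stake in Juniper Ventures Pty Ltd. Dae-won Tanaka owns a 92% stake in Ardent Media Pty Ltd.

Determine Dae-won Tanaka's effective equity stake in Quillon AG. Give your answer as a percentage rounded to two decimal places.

Dae-won reaches Quillon along 2 paths.
Via Ardent: 92% × 34% = 31.28%.
Via Vireo: 10% × 62% = 6.2%.
Total: 31.28% + 6.2% = 37.48%.

37.48%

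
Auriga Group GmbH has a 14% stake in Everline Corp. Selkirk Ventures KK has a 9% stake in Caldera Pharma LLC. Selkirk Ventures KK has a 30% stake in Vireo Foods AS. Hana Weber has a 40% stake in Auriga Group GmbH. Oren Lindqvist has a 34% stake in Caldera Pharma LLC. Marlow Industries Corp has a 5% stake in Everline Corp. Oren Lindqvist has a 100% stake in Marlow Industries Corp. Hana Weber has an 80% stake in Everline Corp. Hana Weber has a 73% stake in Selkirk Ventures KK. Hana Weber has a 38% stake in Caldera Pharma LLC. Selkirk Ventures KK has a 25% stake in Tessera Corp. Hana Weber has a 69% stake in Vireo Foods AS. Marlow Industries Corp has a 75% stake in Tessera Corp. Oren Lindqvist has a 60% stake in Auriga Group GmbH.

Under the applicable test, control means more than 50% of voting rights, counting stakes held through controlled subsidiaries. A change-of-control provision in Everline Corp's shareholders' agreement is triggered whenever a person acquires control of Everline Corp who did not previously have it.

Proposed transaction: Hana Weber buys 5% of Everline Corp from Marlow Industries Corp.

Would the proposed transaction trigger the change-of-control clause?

No

The purchase adds only to Hana's holdings (Marlow's stake shrinks), so Hana is the only person who could newly come to control Everline.
Hana holds 80% of Everline, so Hana controls Everline.
So Hana already controls Everline before the transaction.
After the purchase, Hana's direct stake in Everline rises to 80% + 5% = 85%, and Marlow's stake falls to 0%.
Hana controlled Everline already, so this is not a new person acquiring control; every other person's position is unchanged or reduced.
No new person acquires control, so the clause is not triggered.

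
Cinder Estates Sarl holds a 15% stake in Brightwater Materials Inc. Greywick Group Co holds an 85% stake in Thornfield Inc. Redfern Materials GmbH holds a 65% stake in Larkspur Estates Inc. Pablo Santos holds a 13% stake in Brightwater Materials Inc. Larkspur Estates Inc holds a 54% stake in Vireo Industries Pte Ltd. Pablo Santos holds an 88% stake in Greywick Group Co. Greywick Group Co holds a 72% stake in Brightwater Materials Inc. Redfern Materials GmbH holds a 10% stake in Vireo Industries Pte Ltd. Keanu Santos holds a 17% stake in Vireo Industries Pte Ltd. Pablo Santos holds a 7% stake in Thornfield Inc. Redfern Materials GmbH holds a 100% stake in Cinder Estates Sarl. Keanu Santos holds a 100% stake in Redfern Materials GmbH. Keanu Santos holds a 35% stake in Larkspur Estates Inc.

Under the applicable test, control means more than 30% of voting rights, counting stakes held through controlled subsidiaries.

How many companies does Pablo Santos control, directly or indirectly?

Pablo holds 88% of Greywick, so Pablo controls Greywick.
Greywick and Pablo together hold 72% + 13% = 85% of Brightwater, so Pablo controls Brightwater.
Greywick and Pablo together hold 85% + 7% = 92% of Thornfield, so Pablo controls Thornfield.
No other company's threshold is met.
Pablo controls 3 companies.

3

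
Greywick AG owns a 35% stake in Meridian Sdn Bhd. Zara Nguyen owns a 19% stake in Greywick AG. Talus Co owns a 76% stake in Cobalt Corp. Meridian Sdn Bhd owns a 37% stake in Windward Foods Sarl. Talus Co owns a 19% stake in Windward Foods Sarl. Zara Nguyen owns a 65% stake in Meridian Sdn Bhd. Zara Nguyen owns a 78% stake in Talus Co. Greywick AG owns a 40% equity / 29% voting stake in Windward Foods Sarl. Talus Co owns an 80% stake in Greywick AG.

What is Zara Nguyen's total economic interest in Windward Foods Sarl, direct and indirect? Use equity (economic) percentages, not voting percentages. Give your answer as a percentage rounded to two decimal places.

81.97%

Zara reaches Windward along 6 paths.
Via Talus → Greywick: 78% × 80% × 40% = 24.96%.
Via Greywick: 19% × 40% = 7.6%.
Via Meridian: 65% × 37% = 24.05%.
Via Talus → Greywick → Meridian: 78% × 80% × 35% × 37% = 8.0808%.
Via Greywick → Meridian: 19% × 35% × 37% = 2.4605%.
Via Talus: 78% × 19% = 14.82%.
Total: 24.96% + 7.6% + 24.05% + 8.0808% + 2.4605% + 14.82% = 81.9713%.
Rounded: 81.97%.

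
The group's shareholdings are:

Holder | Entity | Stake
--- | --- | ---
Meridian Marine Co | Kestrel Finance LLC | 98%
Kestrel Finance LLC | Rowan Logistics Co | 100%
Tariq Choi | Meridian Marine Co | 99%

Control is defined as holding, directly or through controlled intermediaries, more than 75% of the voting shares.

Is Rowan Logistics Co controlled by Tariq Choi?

Yes

Tariq holds 99% of Meridian, so Tariq controls Meridian.
Meridian holds 98% of Kestrel, so Tariq controls Kestrel.
Kestrel holds 100% of Rowan, so Tariq controls Rowan.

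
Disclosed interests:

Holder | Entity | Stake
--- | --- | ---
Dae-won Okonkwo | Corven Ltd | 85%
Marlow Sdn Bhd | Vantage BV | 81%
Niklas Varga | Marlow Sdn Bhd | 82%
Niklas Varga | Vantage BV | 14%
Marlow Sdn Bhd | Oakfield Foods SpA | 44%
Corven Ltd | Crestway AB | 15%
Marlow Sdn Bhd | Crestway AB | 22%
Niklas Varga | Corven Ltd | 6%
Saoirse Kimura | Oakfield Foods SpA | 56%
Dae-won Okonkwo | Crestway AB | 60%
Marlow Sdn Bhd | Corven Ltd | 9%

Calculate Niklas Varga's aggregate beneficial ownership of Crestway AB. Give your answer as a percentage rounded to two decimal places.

20.05%

Niklas reaches Crestway along 3 paths.
Via Marlow: 82% × 22% = 18.04%.
Via Marlow → Corven: 82% × 9% × 15% = 1.107%.
Via Corven: 6% × 15% = 0.9%.
Total: 18.04% + 1.107% + 0.9% = 20.047%.
Rounded: 20.05%.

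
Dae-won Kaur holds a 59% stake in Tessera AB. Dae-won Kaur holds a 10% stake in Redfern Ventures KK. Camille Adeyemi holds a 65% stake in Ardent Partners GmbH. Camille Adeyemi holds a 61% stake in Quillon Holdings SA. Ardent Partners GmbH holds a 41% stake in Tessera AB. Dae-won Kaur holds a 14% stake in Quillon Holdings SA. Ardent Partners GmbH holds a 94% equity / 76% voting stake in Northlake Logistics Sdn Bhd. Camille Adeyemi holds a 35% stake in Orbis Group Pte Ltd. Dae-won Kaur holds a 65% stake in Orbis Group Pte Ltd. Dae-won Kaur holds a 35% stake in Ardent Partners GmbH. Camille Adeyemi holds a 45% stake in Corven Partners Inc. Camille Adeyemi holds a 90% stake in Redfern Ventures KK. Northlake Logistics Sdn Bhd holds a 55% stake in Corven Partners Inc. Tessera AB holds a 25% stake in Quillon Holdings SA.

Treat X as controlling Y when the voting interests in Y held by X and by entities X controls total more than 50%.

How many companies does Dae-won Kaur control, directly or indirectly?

2

Dae-won holds 65% of Orbis, so Dae-won controls Orbis.
Dae-won holds 59% of Tessera, so Dae-won controls Tessera.
No other company's threshold is met.
Dae-won controls 2 companies.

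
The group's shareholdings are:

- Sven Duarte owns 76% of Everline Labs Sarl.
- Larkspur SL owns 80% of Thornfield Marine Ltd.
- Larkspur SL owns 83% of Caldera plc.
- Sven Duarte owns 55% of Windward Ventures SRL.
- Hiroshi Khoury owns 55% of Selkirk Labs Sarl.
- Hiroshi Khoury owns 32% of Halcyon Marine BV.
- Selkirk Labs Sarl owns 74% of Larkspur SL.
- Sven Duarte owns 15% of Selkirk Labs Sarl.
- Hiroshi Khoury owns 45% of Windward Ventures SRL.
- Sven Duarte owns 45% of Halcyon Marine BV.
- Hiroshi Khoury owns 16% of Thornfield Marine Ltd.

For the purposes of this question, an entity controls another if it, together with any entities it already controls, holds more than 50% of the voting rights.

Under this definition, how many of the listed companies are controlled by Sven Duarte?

Sven holds 76% of Everline, so Sven controls Everline.
Sven holds 55% of Windward, so Sven controls Windward.
No other company's threshold is met.
Sven controls 2 companies.

2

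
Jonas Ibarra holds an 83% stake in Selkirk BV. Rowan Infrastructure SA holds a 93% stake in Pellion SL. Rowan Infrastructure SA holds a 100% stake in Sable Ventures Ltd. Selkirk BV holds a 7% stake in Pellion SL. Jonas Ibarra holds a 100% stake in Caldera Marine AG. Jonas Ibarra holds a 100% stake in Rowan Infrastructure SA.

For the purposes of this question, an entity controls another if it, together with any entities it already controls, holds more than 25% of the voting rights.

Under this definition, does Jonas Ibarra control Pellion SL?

Yes

Jonas holds 83% of Selkirk, so Jonas controls Selkirk.
Jonas holds 100% of Rowan, so Jonas controls Rowan.
Selkirk and Rowan together hold 7% + 93% = 100% of Pellion, so Jonas controls Pellion.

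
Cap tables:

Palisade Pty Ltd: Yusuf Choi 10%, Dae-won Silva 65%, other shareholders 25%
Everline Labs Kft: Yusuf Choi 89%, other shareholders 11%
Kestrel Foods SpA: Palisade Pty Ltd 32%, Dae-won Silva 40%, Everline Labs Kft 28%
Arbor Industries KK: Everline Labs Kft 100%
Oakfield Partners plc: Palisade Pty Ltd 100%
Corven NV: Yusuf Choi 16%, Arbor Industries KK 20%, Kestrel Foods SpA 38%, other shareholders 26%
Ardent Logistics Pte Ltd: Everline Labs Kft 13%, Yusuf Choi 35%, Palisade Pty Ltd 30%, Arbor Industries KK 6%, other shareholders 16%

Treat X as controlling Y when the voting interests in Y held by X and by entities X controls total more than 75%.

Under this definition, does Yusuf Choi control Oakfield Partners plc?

No

Yusuf holds 89% of Everline, so Yusuf controls Everline.
Everline holds 100% of Arbor, so Yusuf controls Arbor.
Neither Yusuf nor any entity Yusuf controls holds any voting interest in Oakfield.
So Yusuf does not control Oakfield.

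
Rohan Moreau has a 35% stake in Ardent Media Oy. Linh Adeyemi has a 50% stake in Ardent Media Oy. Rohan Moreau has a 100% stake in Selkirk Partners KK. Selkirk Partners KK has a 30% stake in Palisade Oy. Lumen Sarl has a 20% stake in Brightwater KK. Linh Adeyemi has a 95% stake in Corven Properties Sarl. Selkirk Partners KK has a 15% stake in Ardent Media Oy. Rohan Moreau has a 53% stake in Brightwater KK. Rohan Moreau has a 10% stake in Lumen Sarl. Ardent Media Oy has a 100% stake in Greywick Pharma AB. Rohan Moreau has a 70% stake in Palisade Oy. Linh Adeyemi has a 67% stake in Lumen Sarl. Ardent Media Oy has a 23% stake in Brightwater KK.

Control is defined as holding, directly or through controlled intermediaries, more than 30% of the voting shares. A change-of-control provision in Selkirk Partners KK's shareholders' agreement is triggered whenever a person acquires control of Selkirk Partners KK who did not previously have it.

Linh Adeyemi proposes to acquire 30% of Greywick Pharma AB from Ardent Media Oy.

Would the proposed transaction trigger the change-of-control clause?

No

The purchase adds only to Linh's holdings (Ardent's stake shrinks), so Linh is the only person who could newly come to control Selkirk.
Linh holds 95% of Corven, so Linh controls Corven.
Linh holds 67% of Lumen, so Linh controls Lumen.
Linh holds 50% of Ardent, so Linh controls Ardent.
Ardent holds 100% of Greywick, so Linh controls Greywick.
Lumen and Ardent together hold 20% + 23% = 43% of Brightwater, so Linh controls Brightwater.
Neither Linh nor any entity Linh controls holds any voting interest in Selkirk.
So before the transaction, Linh does not control Selkirk.
After the purchase, Linh holds 30% of Greywick directly, and Ardent's stake falls to 70%.
Ardent and Linh together hold 70% + 30% = 100% of Greywick, so Linh controls Greywick.
After the transaction, neither Linh nor any entity Linh controls holds a voting interest in Selkirk, so Linh still does not control it.
No new person acquires control, so the clause is not triggered.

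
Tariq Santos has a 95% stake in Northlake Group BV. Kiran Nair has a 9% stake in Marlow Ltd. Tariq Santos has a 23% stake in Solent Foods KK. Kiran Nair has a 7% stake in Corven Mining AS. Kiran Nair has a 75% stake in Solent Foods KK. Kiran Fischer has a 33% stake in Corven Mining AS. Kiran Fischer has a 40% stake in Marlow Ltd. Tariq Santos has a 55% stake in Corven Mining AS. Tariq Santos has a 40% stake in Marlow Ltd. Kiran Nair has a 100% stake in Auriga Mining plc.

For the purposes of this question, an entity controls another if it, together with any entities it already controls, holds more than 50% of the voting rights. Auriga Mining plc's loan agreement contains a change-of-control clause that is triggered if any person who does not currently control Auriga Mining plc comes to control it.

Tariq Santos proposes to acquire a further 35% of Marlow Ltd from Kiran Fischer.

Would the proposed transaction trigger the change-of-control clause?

No

The purchase adds only to Tariq's holdings (Kiran Fischer's stake shrinks), so Tariq is the only person who could newly come to control Auriga.
Tariq holds 55% of Corven, so Tariq controls Corven.
Tariq holds 95% of Northlake, so Tariq controls Northlake.
Neither Tariq nor any entity Tariq controls holds any voting interest in Auriga.
So before the transaction, Tariq does not control Auriga.
After the purchase, Tariq's direct stake in Marlow rises to 40% + 35% = 75%, and Kiran Fischer's stake falls to 5%.
Tariq holds 75% of Marlow, so Tariq controls Marlow.
After the transaction, neither Tariq nor any entity Tariq controls holds a voting interest in Auriga, so Tariq still does not control it.
No new person acquires control, so the clause is not triggered.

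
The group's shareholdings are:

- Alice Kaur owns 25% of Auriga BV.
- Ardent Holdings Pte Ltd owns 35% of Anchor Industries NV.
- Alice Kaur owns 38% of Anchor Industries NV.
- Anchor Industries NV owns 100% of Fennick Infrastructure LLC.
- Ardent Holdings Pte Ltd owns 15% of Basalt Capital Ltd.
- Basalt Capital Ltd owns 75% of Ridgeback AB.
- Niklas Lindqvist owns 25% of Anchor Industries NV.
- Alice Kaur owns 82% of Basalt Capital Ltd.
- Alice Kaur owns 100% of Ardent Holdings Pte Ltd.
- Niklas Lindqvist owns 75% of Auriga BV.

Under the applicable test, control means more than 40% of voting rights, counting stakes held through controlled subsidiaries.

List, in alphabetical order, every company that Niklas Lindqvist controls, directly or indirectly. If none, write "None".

Auriga BV

Niklas holds 75% of Auriga, so Niklas controls Auriga.
No other company's threshold is met.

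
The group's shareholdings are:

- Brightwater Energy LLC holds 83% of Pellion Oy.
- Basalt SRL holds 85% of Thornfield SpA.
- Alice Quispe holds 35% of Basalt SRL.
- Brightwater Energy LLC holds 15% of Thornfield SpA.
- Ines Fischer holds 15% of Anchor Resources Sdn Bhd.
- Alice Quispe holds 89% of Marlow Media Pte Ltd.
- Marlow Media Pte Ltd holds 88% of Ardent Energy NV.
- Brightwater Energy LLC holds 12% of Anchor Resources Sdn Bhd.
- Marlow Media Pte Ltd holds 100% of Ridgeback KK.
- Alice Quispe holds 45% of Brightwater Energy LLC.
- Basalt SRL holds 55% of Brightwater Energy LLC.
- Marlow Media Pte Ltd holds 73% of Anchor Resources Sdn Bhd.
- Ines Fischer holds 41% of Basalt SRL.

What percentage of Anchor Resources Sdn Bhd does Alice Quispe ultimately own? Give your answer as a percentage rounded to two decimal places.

Alice reaches Anchor along 3 paths.
Via Brightwater: 45% × 12% = 5.4%.
Via Basalt → Brightwater: 35% × 55% × 12% = 2.31%.
Via Marlow: 89% × 73% = 64.97%.
Total: 5.4% + 2.31% + 64.97% = 72.68%.

72.68%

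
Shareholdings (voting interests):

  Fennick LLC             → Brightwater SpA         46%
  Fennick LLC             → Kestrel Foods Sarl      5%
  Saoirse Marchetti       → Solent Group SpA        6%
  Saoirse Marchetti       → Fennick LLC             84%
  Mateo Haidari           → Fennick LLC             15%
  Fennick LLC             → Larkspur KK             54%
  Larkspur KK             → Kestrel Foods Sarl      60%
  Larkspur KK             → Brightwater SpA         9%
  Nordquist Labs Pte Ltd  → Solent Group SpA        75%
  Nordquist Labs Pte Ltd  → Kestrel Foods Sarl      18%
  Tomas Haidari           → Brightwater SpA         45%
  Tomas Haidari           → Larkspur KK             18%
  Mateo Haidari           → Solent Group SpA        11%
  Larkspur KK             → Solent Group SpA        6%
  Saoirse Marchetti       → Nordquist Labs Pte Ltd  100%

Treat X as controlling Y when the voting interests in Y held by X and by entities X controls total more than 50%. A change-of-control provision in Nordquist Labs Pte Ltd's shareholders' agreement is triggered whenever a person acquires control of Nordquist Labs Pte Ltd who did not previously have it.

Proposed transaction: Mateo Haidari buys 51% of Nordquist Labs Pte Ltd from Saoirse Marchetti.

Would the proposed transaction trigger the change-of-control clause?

Yes

The purchase adds only to Mateo's holdings (Saoirse's stake shrinks), so Mateo is the only person who could newly come to control Nordquist.
Mateo's largest direct stake is 15% in Fennick, which does not meet the threshold, so Mateo controls no company.
Neither Mateo nor any entity Mateo controls holds any voting interest in Nordquist.
So before the transaction, Mateo does not control Nordquist.
After the purchase, Mateo holds 51% of Nordquist directly, and Saoirse's stake falls to 49%.
Mateo holds 51% of Nordquist, so Mateo controls Nordquist.
Mateo did not control Nordquist before and does after, so the clause is triggered.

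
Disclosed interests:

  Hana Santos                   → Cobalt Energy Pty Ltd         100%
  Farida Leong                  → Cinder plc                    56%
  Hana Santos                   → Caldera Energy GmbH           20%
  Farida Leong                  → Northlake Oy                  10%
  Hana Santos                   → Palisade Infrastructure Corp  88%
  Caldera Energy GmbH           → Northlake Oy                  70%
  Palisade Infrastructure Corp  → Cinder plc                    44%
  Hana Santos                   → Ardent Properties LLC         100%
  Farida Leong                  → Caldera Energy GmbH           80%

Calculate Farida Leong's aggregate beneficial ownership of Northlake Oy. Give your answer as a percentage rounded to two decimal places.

Farida reaches Northlake along 2 paths.
Via Caldera: 80% × 70% = 56%.
Direct stake: 10% = 10%.
Total: 56% + 10% = 66%.
Rounded: 66.00%.

66.00%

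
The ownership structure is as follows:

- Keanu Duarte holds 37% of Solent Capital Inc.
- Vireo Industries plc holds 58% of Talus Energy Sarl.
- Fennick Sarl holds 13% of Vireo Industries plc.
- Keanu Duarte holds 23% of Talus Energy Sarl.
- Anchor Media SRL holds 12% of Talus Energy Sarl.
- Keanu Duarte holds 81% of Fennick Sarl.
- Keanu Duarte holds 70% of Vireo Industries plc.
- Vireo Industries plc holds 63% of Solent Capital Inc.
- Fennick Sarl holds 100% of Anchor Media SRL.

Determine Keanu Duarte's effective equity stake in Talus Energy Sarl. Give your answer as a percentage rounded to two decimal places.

Keanu reaches Talus along 4 paths.
Direct stake: 23% = 23%.
Via Vireo: 70% × 58% = 40.6%.
Via Fennick → Vireo: 81% × 13% × 58% = 6.1074%.
Via Fennick → Anchor: 81% × 100% × 12% = 9.72%.
Total: 23% + 40.6% + 6.1074% + 9.72% = 79.4274%.
Rounded: 79.43%.

79.43%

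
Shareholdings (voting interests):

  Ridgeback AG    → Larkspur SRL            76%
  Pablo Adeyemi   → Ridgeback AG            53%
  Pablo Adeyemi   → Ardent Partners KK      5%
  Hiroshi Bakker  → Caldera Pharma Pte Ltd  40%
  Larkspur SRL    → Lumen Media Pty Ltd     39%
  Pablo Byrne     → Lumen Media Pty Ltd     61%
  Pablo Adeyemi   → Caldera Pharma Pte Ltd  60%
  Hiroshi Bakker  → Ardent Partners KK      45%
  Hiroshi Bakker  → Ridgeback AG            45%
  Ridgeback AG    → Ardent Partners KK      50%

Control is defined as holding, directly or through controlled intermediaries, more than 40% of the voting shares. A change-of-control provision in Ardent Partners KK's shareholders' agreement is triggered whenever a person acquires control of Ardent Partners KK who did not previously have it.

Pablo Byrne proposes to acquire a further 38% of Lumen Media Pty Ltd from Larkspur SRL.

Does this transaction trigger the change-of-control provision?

No

The purchase adds only to Pablo Byrne's holdings (Larkspur's stake shrinks), so Pablo Byrne is the only person who could newly come to control Ardent.
Pablo Byrne holds 61% of Lumen, so Pablo Byrne controls Lumen.
Neither Pablo Byrne nor any entity Pablo Byrne controls holds any voting interest in Ardent.
So before the transaction, Pablo Byrne does not control Ardent.
After the purchase, Pablo Byrne's direct stake in Lumen rises to 61% + 38% = 99%, and Larkspur's stake falls to 1%.
Pablo Byrne holds 99% of Lumen, so Pablo Byrne controls Lumen.
After the transaction, neither Pablo Byrne nor any entity Pablo Byrne controls holds a voting interest in Ardent, so Pablo Byrne still does not control it.
No new person acquires control, so the clause is not triggered.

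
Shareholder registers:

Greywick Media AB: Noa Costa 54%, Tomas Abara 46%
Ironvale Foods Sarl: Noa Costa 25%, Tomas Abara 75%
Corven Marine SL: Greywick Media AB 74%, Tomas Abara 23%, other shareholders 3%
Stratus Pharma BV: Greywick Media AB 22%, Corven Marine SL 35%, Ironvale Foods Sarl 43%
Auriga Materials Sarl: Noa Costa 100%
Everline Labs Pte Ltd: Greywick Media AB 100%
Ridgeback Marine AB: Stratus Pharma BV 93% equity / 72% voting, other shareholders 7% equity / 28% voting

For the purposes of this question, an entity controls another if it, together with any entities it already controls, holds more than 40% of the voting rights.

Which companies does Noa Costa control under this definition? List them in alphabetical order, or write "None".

Noa holds 54% of Greywick, so Noa controls Greywick.
Greywick holds 74% of Corven, so Noa controls Corven.
Greywick and Corven together hold 22% + 35% = 57% of Stratus, so Noa controls Stratus.
Noa holds 100% of Auriga, so Noa controls Auriga.
Greywick holds 100% of Everline, so Noa controls Everline.
Stratus holds 72% of Ridgeback, so Noa controls Ridgeback.
No other company's threshold is met.

Auriga Materials Sarl, Corven Marine SL, Everline Labs Pte Ltd, Greywick Media AB, Ridgeback Marine AB, Stratus Pharma BV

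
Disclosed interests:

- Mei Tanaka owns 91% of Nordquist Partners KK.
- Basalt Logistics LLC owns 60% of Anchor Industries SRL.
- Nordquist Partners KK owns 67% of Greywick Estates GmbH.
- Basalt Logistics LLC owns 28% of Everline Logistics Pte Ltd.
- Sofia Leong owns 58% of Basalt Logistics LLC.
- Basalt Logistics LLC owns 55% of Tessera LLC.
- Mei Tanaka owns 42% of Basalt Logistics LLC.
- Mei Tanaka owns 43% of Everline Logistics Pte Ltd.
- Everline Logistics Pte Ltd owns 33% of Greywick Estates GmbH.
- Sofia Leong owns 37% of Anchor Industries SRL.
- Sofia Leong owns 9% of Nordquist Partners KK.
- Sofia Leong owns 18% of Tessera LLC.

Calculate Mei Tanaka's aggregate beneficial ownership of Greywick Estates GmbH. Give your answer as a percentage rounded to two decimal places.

Mei reaches Greywick along 3 paths.
Via Basalt → Everline: 42% × 28% × 33% = 3.8808%.
Via Everline: 43% × 33% = 14.19%.
Via Nordquist: 91% × 67% = 60.97%.
Total: 3.8808% + 14.19% + 60.97% = 79.0408%.
Rounded: 79.04%.

79.04%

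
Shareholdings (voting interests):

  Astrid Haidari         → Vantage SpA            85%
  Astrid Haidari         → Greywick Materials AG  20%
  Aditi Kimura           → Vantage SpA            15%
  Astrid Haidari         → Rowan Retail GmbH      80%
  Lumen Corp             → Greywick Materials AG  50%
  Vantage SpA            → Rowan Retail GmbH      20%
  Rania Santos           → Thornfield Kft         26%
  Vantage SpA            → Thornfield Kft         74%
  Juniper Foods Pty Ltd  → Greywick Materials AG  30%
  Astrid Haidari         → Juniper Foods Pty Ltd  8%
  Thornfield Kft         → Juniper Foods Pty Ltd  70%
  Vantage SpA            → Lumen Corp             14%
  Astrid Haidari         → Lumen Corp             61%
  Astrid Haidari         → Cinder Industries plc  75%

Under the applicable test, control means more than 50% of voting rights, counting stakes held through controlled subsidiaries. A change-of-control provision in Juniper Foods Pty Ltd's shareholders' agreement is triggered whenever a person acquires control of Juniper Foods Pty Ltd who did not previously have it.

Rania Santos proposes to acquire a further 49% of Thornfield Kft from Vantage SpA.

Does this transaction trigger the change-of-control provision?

The purchase adds only to Rania's holdings (Vantage's stake shrinks), so Rania is the only person who could newly come to control Juniper.
Rania's largest direct stake is 26% in Thornfield, which does not meet the threshold, so Rania controls no company.
Neither Rania nor any entity Rania controls holds any voting interest in Juniper.
So before the transaction, Rania does not control Juniper.
After the purchase, Rania's direct stake in Thornfield rises to 26% + 49% = 75%, and Vantage's stake falls to 25%.
Rania holds 75% of Thornfield, so Rania controls Thornfield.
Thornfield holds 70% of Juniper, so Rania controls Juniper.
Rania did not control Juniper before and does after, so the clause is triggered.

Yes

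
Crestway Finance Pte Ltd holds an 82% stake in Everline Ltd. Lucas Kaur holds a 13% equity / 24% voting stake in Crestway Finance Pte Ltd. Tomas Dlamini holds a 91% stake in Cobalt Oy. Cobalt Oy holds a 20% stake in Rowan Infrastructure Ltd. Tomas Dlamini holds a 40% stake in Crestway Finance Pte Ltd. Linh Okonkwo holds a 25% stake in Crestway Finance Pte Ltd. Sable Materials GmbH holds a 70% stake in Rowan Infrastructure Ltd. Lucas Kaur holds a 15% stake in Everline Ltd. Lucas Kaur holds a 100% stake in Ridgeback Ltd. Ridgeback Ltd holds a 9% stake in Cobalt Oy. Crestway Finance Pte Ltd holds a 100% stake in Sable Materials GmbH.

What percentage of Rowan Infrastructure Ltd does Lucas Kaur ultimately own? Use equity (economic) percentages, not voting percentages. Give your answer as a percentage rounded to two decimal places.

10.90%

Lucas reaches Rowan along 2 paths.
Via Ridgeback → Cobalt: 100% × 9% × 20% = 1.8%.
Via Crestway → Sable: 13% × 100% × 70% = 9.1%.
Total: 1.8% + 9.1% = 10.9%.
Rounded: 10.90%.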